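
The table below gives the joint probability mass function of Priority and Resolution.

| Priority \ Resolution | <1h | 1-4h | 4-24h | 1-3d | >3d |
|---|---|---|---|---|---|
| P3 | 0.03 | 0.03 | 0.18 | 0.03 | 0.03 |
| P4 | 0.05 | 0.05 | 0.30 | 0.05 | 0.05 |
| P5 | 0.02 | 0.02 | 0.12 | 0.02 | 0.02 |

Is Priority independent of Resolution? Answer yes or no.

yes

Every cell satisfies P(Priority,Resolution) = P(Priority)·P(Resolution). For instance P(Priority=P3) = 0.30, P(Resolution=4-24h) = 0.60, and 0.30×0.60 = 0.18 matches the joint entry. So Priority and Resolution are independent.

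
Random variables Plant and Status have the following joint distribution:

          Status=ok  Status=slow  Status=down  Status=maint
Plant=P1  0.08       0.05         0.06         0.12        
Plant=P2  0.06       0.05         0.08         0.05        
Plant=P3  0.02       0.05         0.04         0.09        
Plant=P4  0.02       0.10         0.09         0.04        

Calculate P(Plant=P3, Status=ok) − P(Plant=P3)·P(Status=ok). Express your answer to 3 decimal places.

P(Plant=P3) = 0.02 + 0.05 + 0.04 + 0.09 = 0.20.
P(Status=ok) = 0.08 + 0.06 + 0.02 + 0.02 = 0.18.
P(Plant=P3, Status=ok) − P(Plant=P3)P(Status=ok) = 0.02 − 0.20×0.18 = -0.016.

-0.016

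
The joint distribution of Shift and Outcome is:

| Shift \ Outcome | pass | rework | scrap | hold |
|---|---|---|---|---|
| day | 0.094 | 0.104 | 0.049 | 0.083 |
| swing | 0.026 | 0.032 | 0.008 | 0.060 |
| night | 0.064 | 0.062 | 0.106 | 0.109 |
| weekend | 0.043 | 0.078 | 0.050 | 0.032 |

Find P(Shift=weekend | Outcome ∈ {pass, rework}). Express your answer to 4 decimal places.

0.2406

P(Outcome=pass) = 0.094 + 0.026 + 0.064 + 0.043 = 0.227.
P(Outcome=rework) = 0.104 + 0.032 + 0.062 + 0.078 = 0.276.
P(Outcome ∈ {pass, rework}) = 0.227 + 0.276 = 0.503; P(Shift=weekend, Outcome ∈ {pass, rework}) = 0.043 + 0.078 = 0.121.
P(Shift=weekend | Outcome ∈ {pass, rework}) = 0.121/0.503 = 0.2406.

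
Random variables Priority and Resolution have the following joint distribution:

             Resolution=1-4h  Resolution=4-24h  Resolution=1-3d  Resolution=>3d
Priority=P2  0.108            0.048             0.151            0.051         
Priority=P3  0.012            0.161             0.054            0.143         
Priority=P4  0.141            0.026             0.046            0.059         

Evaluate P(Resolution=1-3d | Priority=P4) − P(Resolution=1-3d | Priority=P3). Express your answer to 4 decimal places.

P(Priority=P4) = 0.141 + 0.026 + 0.046 + 0.059 = 0.272; P(Resolution=1-3d | Priority=P4) = 0.046/0.272 = 0.16912.
P(Priority=P3) = 0.012 + 0.161 + 0.054 + 0.143 = 0.370; P(Resolution=1-3d | Priority=P3) = 0.054/0.370 = 0.14595.
Difference = 0.0232.

0.0232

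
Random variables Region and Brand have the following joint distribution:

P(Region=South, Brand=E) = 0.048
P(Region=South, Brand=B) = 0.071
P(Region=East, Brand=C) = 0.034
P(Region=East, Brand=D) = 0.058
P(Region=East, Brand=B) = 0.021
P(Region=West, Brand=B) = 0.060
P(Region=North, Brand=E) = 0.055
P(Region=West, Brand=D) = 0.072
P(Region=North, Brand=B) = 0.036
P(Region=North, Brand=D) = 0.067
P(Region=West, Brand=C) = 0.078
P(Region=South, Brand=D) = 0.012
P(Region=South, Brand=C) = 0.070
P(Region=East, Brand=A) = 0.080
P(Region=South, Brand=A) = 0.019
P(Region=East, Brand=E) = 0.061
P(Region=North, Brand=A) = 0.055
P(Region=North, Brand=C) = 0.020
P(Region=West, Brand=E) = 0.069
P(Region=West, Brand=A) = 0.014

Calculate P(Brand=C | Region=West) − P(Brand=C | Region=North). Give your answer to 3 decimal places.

P(Region=West) = 0.014 + 0.060 + 0.078 + 0.072 + 0.069 = 0.293; P(Brand=C | Region=West) = 0.078/0.293 = 0.2662.
P(Region=North) = 0.055 + 0.036 + 0.020 + 0.067 + 0.055 = 0.233; P(Brand=C | Region=North) = 0.020/0.233 = 0.0858.
Difference = 0.180.

0.180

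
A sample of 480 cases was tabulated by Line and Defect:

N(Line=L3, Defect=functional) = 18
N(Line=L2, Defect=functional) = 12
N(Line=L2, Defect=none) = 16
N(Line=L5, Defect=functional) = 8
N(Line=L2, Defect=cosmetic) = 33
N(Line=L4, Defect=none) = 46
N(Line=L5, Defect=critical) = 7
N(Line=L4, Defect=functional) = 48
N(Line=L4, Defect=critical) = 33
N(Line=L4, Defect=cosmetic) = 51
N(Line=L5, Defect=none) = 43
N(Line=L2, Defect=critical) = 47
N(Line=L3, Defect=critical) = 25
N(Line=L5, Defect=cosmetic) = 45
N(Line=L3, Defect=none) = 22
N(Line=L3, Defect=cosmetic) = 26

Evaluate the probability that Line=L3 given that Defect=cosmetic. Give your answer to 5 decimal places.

0.16774

Total with Defect=cosmetic: 33 + 26 + 51 + 45 = 155.
P(Line=L3 | Defect=cosmetic) = 26/155 = 0.16774.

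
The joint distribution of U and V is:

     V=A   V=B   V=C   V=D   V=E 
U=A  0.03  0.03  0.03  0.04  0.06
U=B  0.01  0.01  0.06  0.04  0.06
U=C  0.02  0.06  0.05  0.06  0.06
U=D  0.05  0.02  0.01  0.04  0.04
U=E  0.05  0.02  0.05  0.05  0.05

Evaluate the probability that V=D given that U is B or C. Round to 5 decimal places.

0.23256

P(U=B) = 0.01 + 0.01 + 0.06 + 0.04 + 0.06 = 0.18.
P(U=C) = 0.02 + 0.06 + 0.05 + 0.06 + 0.06 = 0.25.
P(U ∈ {B, C}) = 0.18 + 0.25 = 0.43; P(V=D, U ∈ {B, C}) = 0.04 + 0.06 = 0.10.
P(V=D | U ∈ {B, C}) = 0.10/0.43 = 0.23256.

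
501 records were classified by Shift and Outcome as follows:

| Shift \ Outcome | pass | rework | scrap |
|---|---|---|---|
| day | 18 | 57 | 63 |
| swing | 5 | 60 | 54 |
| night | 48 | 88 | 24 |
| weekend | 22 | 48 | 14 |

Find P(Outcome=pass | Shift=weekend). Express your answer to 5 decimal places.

Total with Shift=weekend: 22 + 48 + 14 = 84.
P(Outcome=pass | Shift=weekend) = 22/84 = 0.26190.

0.26190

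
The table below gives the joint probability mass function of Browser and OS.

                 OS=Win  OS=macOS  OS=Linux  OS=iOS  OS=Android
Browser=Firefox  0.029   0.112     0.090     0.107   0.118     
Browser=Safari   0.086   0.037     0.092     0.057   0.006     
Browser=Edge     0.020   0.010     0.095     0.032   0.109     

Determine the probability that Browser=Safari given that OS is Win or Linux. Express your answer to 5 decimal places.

0.43204

P(OS=Win) = 0.029 + 0.086 + 0.020 = 0.135.
P(OS=Linux) = 0.090 + 0.092 + 0.095 = 0.277.
P(OS ∈ {Win, Linux}) = 0.135 + 0.277 = 0.412; P(Browser=Safari, OS ∈ {Win, Linux}) = 0.086 + 0.092 = 0.178.
P(Browser=Safari | OS ∈ {Win, Linux}) = 0.178/0.412 = 0.43204.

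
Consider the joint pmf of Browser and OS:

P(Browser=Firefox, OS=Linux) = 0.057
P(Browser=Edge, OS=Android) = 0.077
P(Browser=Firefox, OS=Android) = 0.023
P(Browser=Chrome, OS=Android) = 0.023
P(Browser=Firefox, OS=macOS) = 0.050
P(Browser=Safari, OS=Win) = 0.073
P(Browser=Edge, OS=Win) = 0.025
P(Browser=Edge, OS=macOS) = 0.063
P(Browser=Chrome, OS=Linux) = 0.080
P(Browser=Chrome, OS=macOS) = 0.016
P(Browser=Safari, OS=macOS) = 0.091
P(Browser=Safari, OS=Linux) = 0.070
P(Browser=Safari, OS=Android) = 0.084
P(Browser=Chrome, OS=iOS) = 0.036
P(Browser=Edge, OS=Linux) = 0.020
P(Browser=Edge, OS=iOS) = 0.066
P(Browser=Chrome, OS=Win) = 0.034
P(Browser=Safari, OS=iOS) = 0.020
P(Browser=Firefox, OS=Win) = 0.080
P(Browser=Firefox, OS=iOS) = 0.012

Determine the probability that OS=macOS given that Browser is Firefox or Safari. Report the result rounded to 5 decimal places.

P(Browser=Firefox) = 0.080 + 0.050 + 0.057 + 0.012 + 0.023 = 0.222.
P(Browser=Safari) = 0.073 + 0.091 + 0.070 + 0.020 + 0.084 = 0.338.
P(Browser ∈ {Firefox, Safari}) = 0.222 + 0.338 = 0.560; P(OS=macOS, Browser ∈ {Firefox, Safari}) = 0.050 + 0.091 = 0.141.
P(OS=macOS | Browser ∈ {Firefox, Safari}) = 0.141/0.560 = 0.25179.

0.25179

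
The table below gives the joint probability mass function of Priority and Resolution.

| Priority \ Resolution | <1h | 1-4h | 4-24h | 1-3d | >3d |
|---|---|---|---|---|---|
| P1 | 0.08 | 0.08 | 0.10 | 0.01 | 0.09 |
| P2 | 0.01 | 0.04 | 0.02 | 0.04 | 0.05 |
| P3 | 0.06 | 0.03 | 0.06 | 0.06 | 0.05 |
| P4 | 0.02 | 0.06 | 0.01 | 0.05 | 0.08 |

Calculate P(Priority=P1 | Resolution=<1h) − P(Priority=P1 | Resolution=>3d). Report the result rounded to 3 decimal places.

0.137

P(Resolution=<1h) = 0.08 + 0.01 + 0.06 + 0.02 = 0.17; P(Priority=P1 | Resolution=<1h) = 0.08/0.17 = 0.4706.
P(Resolution=>3d) = 0.09 + 0.05 + 0.05 + 0.08 = 0.27; P(Priority=P1 | Resolution=>3d) = 0.09/0.27 = 0.3333.
Difference = 0.137.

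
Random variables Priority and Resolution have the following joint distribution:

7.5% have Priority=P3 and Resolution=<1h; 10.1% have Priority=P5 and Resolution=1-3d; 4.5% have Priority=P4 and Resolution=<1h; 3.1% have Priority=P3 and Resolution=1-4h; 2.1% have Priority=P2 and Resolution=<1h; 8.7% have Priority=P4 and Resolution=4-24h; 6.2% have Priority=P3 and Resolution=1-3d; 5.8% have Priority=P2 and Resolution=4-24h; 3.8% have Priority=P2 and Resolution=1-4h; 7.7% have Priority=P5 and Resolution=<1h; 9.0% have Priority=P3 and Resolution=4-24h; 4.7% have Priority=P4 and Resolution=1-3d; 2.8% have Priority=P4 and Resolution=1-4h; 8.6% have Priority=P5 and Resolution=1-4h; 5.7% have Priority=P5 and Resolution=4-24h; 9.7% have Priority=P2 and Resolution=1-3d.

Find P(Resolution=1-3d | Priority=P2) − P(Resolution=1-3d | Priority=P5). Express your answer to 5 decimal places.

0.13863

P(Priority=P2) = 0.021 + 0.038 + 0.058 + 0.097 = 0.214; P(Resolution=1-3d | Priority=P2) = 0.097/0.214 = 0.453271.
P(Priority=P5) = 0.077 + 0.086 + 0.057 + 0.101 = 0.321; P(Resolution=1-3d | Priority=P5) = 0.101/0.321 = 0.314642.
Difference = 0.13863.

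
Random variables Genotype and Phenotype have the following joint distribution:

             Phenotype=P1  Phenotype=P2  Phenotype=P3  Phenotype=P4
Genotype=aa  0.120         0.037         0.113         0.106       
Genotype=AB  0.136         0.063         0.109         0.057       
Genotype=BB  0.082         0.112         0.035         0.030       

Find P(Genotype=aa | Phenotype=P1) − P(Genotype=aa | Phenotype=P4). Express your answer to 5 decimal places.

-0.19419

P(Phenotype=P1) = 0.120 + 0.136 + 0.082 = 0.338; P(Genotype=aa | Phenotype=P1) = 0.120/0.338 = 0.355030.
P(Phenotype=P4) = 0.106 + 0.057 + 0.030 = 0.193; P(Genotype=aa | Phenotype=P4) = 0.106/0.193 = 0.549223.
Difference = -0.19419.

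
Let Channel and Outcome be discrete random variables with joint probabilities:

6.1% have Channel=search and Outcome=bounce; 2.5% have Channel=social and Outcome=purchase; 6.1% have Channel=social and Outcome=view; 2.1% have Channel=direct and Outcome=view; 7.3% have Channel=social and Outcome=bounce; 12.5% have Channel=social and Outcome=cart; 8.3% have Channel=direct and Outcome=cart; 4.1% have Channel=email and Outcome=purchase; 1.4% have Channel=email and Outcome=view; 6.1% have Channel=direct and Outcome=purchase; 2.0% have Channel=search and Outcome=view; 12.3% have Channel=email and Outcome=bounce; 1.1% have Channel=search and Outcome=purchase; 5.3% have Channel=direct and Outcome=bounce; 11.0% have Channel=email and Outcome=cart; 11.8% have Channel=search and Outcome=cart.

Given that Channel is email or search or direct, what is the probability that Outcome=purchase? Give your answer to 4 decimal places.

0.1578

P(Channel=email) = 0.123 + 0.014 + 0.110 + 0.041 = 0.288.
P(Channel=search) = 0.061 + 0.020 + 0.118 + 0.011 = 0.210.
P(Channel=direct) = 0.053 + 0.021 + 0.083 + 0.061 = 0.218.
P(Channel ∈ {email, search, direct}) = 0.288 + 0.210 + 0.218 = 0.716; P(Outcome=purchase, Channel ∈ {email, search, direct}) = 0.041 + 0.011 + 0.061 = 0.113.
P(Outcome=purchase | Channel ∈ {email, search, direct}) = 0.113/0.716 = 0.1578.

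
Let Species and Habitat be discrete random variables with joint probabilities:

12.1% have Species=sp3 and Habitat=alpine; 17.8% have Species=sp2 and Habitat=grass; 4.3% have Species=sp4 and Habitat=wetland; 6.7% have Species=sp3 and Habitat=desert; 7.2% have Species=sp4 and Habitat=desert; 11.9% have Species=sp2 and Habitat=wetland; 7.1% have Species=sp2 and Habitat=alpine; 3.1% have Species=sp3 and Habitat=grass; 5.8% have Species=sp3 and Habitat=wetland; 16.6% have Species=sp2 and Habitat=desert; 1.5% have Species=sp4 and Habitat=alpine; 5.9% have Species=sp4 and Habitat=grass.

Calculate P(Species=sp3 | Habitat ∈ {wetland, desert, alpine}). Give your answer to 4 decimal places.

0.3361

P(Habitat=wetland) = 0.119 + 0.058 + 0.043 = 0.220.
P(Habitat=desert) = 0.166 + 0.067 + 0.072 = 0.305.
P(Habitat=alpine) = 0.071 + 0.121 + 0.015 = 0.207.
P(Habitat ∈ {wetland, desert, alpine}) = 0.220 + 0.305 + 0.207 = 0.732; P(Species=sp3, Habitat ∈ {wetland, desert, alpine}) = 0.058 + 0.067 + 0.121 = 0.246.
P(Species=sp3 | Habitat ∈ {wetland, desert, alpine}) = 0.246/0.732 = 0.3361.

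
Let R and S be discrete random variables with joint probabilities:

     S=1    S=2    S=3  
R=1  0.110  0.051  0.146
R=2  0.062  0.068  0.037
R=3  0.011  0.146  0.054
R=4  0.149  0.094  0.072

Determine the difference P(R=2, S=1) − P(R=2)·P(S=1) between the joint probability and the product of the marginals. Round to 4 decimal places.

P(R=2) = 0.062 + 0.068 + 0.037 = 0.167.
P(S=1) = 0.110 + 0.062 + 0.011 + 0.149 = 0.332.
P(R=2, S=1) − P(R=2)P(S=1) = 0.062 − 0.167×0.332 = 0.0066.

0.0066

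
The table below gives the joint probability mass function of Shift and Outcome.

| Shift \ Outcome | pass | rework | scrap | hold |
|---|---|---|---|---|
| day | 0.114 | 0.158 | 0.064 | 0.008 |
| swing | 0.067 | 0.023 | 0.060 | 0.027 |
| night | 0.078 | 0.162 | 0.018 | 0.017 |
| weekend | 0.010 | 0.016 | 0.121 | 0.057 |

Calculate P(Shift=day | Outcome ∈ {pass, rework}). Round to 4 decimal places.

0.4331

P(Outcome=pass) = 0.114 + 0.067 + 0.078 + 0.010 = 0.269.
P(Outcome=rework) = 0.158 + 0.023 + 0.162 + 0.016 = 0.359.
P(Outcome ∈ {pass, rework}) = 0.269 + 0.359 = 0.628; P(Shift=day, Outcome ∈ {pass, rework}) = 0.114 + 0.158 = 0.272.
P(Shift=day | Outcome ∈ {pass, rework}) = 0.272/0.628 = 0.4331.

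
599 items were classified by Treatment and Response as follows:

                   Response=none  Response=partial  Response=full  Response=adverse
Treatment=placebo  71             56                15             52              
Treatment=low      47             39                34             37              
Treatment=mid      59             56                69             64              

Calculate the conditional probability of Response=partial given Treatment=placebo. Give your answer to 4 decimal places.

0.2887

Total with Treatment=placebo: 71 + 56 + 15 + 52 = 194.
P(Response=partial | Treatment=placebo) = 56/194 = 0.2887.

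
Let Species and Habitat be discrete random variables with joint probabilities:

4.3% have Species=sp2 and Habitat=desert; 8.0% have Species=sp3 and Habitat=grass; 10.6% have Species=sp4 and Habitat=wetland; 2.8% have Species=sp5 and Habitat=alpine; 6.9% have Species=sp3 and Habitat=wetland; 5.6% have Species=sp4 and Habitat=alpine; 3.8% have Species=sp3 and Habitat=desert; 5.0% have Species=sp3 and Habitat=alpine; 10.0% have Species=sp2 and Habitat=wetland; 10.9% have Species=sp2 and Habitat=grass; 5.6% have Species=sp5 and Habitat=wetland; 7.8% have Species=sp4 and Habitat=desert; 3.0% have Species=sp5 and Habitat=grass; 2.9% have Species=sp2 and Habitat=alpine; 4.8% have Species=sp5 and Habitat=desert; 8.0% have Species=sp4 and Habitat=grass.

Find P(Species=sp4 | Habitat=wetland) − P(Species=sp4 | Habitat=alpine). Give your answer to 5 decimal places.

P(Habitat=wetland) = 0.100 + 0.069 + 0.106 + 0.056 = 0.331; P(Species=sp4 | Habitat=wetland) = 0.106/0.331 = 0.320242.
P(Habitat=alpine) = 0.029 + 0.050 + 0.056 + 0.028 = 0.163; P(Species=sp4 | Habitat=alpine) = 0.056/0.163 = 0.343558.
Difference = -0.02332.

-0.02332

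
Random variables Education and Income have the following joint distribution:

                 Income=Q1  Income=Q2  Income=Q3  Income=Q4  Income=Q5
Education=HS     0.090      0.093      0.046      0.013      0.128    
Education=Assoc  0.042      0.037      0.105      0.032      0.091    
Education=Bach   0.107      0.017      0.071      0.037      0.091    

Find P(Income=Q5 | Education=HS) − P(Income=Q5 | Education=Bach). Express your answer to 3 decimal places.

P(Education=HS) = 0.090 + 0.093 + 0.046 + 0.013 + 0.128 = 0.370; P(Income=Q5 | Education=HS) = 0.128/0.370 = 0.3459.
P(Education=Bach) = 0.107 + 0.017 + 0.071 + 0.037 + 0.091 = 0.323; P(Income=Q5 | Education=Bach) = 0.091/0.323 = 0.2817.
Difference = 0.064.

0.064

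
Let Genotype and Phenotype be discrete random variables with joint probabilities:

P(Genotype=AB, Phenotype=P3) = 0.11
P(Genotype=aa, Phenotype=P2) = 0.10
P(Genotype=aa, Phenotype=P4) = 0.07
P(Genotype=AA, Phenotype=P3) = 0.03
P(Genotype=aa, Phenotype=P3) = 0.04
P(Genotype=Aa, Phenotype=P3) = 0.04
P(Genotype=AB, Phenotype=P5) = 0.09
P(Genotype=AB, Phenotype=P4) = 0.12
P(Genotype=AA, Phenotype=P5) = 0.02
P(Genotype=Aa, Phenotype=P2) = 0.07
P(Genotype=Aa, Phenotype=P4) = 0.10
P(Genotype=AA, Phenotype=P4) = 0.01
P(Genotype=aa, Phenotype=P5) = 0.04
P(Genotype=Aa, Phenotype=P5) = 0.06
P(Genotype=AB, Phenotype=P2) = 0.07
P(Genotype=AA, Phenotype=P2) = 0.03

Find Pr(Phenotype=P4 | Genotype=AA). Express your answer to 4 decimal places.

P(Genotype=AA) = 0.03 + 0.03 + 0.01 + 0.02 = 0.09.
P(Phenotype=P4 | Genotype=AA) = 0.01/0.09 = 0.1111.

0.1111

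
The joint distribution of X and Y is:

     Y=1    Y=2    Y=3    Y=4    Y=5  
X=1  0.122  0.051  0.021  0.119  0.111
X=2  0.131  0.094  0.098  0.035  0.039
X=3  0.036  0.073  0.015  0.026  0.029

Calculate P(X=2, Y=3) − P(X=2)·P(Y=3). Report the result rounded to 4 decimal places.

0.0448

P(X=2) = 0.131 + 0.094 + 0.098 + 0.035 + 0.039 = 0.397.
P(Y=3) = 0.021 + 0.098 + 0.015 = 0.134.
P(X=2, Y=3) − P(X=2)P(Y=3) = 0.098 − 0.397×0.134 = 0.0448.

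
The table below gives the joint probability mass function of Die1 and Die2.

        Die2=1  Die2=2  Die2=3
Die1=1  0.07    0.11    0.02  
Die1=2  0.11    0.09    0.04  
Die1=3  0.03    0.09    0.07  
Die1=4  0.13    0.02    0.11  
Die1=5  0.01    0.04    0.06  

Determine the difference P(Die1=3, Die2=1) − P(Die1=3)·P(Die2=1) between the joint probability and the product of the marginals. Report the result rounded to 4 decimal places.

-0.0365

P(Die1=3) = 0.03 + 0.09 + 0.07 = 0.19.
P(Die2=1) = 0.07 + 0.11 + 0.03 + 0.13 + 0.01 = 0.35.
P(Die1=3, Die2=1) − P(Die1=3)P(Die2=1) = 0.03 − 0.19×0.35 = -0.0365.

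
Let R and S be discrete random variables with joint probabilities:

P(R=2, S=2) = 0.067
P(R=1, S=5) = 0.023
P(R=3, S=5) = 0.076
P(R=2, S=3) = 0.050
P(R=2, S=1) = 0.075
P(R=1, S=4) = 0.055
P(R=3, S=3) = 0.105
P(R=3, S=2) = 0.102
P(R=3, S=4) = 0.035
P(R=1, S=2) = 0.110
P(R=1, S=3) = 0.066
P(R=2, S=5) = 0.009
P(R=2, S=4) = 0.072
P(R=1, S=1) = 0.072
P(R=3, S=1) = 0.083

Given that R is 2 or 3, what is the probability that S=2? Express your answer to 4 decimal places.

P(R=2) = 0.075 + 0.067 + 0.050 + 0.072 + 0.009 = 0.273.
P(R=3) = 0.083 + 0.102 + 0.105 + 0.035 + 0.076 = 0.401.
P(R ∈ {2, 3}) = 0.273 + 0.401 = 0.674; P(S=2, R ∈ {2, 3}) = 0.067 + 0.102 = 0.169.
P(S=2 | R ∈ {2, 3}) = 0.169/0.674 = 0.2507.

0.2507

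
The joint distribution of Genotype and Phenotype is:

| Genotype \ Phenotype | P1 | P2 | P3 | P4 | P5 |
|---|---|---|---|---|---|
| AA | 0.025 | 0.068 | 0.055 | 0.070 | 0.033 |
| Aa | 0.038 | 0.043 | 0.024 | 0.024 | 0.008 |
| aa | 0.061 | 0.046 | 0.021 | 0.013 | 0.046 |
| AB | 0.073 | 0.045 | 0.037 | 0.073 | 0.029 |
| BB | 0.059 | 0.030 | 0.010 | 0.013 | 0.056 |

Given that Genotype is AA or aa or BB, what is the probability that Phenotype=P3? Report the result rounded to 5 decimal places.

0.14191

P(Genotype=AA) = 0.025 + 0.068 + 0.055 + 0.070 + 0.033 = 0.251.
P(Genotype=aa) = 0.061 + 0.046 + 0.021 + 0.013 + 0.046 = 0.187.
P(Genotype=BB) = 0.059 + 0.030 + 0.010 + 0.013 + 0.056 = 0.168.
P(Genotype ∈ {AA, aa, BB}) = 0.251 + 0.187 + 0.168 = 0.606; P(Phenotype=P3, Genotype ∈ {AA, aa, BB}) = 0.055 + 0.021 + 0.010 = 0.086.
P(Phenotype=P3 | Genotype ∈ {AA, aa, BB}) = 0.086/0.606 = 0.14191.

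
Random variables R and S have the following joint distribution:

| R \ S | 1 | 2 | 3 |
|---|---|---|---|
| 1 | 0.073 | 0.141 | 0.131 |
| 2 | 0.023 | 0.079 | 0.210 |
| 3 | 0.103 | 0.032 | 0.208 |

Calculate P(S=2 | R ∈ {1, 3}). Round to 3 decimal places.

0.251

P(R=1) = 0.073 + 0.141 + 0.131 = 0.345.
P(R=3) = 0.103 + 0.032 + 0.208 = 0.343.
P(R ∈ {1, 3}) = 0.345 + 0.343 = 0.688; P(S=2, R ∈ {1, 3}) = 0.141 + 0.032 = 0.173.
P(S=2 | R ∈ {1, 3}) = 0.173/0.688 = 0.251.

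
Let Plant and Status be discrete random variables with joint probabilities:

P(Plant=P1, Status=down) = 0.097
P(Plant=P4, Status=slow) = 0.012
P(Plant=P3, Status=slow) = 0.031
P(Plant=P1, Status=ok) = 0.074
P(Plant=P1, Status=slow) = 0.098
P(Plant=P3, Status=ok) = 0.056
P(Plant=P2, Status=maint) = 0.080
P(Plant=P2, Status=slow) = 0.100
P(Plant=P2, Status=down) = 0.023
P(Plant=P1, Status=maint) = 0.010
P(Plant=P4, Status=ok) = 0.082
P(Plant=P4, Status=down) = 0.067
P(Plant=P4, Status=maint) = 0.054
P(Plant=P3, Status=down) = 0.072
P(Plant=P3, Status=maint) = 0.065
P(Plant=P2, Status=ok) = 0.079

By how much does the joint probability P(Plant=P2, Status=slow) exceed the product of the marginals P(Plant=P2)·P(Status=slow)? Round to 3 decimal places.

P(Plant=P2) = 0.079 + 0.100 + 0.023 + 0.080 = 0.282.
P(Status=slow) = 0.098 + 0.100 + 0.031 + 0.012 = 0.241.
P(Plant=P2, Status=slow) − P(Plant=P2)P(Status=slow) = 0.100 − 0.282×0.241 = 0.032.

0.032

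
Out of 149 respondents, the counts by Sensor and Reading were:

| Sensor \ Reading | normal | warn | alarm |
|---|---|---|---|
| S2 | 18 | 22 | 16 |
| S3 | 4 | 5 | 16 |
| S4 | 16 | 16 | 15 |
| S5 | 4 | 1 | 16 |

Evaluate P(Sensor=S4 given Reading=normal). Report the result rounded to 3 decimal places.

Total with Reading=normal: 18 + 4 + 16 + 4 = 42.
P(Sensor=S4 | Reading=normal) = 16/42 = 0.381.

0.381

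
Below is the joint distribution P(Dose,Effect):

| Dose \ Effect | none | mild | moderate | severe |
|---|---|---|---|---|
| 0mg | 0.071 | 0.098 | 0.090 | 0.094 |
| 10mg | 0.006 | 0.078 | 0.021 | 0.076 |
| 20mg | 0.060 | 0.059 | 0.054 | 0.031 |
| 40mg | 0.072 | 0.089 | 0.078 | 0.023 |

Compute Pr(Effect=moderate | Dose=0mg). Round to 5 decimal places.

0.25496

P(Dose=0mg) = 0.071 + 0.098 + 0.090 + 0.094 = 0.353.
P(Effect=moderate | Dose=0mg) = 0.090/0.353 = 0.25496.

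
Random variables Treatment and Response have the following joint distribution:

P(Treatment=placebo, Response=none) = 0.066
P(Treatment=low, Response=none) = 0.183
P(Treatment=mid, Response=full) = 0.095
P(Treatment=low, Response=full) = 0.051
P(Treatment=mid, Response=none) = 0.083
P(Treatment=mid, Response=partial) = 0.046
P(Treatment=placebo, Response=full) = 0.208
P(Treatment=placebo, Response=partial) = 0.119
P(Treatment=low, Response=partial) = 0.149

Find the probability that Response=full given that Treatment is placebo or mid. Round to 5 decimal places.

0.49109

P(Treatment=placebo) = 0.066 + 0.119 + 0.208 = 0.393.
P(Treatment=mid) = 0.083 + 0.046 + 0.095 = 0.224.
P(Treatment ∈ {placebo, mid}) = 0.393 + 0.224 = 0.617; P(Response=full, Treatment ∈ {placebo, mid}) = 0.208 + 0.095 = 0.303.
P(Response=full | Treatment ∈ {placebo, mid}) = 0.303/0.617 = 0.49109.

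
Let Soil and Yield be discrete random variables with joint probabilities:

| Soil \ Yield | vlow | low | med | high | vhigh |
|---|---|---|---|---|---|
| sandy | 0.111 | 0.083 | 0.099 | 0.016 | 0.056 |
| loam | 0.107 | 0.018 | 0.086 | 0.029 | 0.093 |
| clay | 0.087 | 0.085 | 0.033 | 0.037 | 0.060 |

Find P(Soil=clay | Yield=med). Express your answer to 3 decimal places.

0.151

P(Yield=med) = 0.099 + 0.086 + 0.033 = 0.218.
P(Soil=clay | Yield=med) = 0.033/0.218 = 0.151.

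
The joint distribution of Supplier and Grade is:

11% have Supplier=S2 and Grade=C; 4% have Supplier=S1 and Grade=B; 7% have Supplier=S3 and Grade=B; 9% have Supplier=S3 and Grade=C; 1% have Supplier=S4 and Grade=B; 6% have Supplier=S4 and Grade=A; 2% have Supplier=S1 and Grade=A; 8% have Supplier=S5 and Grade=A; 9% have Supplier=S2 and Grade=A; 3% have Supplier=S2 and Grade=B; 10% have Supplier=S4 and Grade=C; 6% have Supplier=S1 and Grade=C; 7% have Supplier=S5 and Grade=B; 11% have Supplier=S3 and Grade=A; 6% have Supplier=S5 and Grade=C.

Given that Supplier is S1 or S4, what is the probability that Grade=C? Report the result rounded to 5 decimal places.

P(Supplier=S1) = 0.02 + 0.04 + 0.06 = 0.12.
P(Supplier=S4) = 0.06 + 0.01 + 0.10 = 0.17.
P(Supplier ∈ {S1, S4}) = 0.12 + 0.17 = 0.29; P(Grade=C, Supplier ∈ {S1, S4}) = 0.06 + 0.10 = 0.16.
P(Grade=C | Supplier ∈ {S1, S4}) = 0.16/0.29 = 0.55172.

0.55172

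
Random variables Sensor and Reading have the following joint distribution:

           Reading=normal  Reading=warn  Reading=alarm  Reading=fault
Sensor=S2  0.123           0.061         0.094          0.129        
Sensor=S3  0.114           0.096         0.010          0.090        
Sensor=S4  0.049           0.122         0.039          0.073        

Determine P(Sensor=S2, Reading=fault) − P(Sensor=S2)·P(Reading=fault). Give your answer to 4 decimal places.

0.0102

P(Sensor=S2) = 0.123 + 0.061 + 0.094 + 0.129 = 0.407.
P(Reading=fault) = 0.129 + 0.090 + 0.073 = 0.292.
P(Sensor=S2, Reading=fault) − P(Sensor=S2)P(Reading=fault) = 0.129 − 0.407×0.292 = 0.0102.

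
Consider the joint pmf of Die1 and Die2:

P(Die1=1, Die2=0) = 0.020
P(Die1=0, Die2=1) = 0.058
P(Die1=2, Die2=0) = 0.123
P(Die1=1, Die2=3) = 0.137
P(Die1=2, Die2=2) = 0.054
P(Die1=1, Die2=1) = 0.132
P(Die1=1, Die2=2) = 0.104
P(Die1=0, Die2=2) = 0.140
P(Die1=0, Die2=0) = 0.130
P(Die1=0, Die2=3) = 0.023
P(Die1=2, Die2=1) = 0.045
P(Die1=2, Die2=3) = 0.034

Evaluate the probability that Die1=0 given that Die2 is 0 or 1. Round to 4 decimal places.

0.3701

P(Die2=0) = 0.130 + 0.020 + 0.123 = 0.273.
P(Die2=1) = 0.058 + 0.132 + 0.045 = 0.235.
P(Die2 ∈ {0, 1}) = 0.273 + 0.235 = 0.508; P(Die1=0, Die2 ∈ {0, 1}) = 0.130 + 0.058 = 0.188.
P(Die1=0 | Die2 ∈ {0, 1}) = 0.188/0.508 = 0.3701.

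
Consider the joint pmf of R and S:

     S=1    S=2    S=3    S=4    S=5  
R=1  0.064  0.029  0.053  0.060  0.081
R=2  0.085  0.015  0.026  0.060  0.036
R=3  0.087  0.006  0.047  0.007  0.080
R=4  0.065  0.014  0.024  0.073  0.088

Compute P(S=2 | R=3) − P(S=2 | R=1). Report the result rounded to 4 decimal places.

-0.0746

P(R=3) = 0.087 + 0.006 + 0.047 + 0.007 + 0.080 = 0.227; P(S=2 | R=3) = 0.006/0.227 = 0.02643.
P(R=1) = 0.064 + 0.029 + 0.053 + 0.060 + 0.081 = 0.287; P(S=2 | R=1) = 0.029/0.287 = 0.10105.
Difference = -0.0746.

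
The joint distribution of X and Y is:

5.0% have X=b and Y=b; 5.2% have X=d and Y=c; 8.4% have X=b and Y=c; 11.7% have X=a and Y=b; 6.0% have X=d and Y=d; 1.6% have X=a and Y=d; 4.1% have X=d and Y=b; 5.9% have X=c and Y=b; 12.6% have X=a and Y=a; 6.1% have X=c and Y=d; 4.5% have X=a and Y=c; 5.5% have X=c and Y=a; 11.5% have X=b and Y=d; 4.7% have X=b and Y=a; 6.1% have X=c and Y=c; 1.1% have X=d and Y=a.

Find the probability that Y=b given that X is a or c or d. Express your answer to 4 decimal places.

P(X=a) = 0.126 + 0.117 + 0.045 + 0.016 = 0.304.
P(X=c) = 0.055 + 0.059 + 0.061 + 0.061 = 0.236.
P(X=d) = 0.011 + 0.041 + 0.052 + 0.060 = 0.164.
P(X ∈ {a, c, d}) = 0.304 + 0.236 + 0.164 = 0.704; P(Y=b, X ∈ {a, c, d}) = 0.117 + 0.059 + 0.041 = 0.217.
P(Y=b | X ∈ {a, c, d}) = 0.217/0.704 = 0.3082.

0.3082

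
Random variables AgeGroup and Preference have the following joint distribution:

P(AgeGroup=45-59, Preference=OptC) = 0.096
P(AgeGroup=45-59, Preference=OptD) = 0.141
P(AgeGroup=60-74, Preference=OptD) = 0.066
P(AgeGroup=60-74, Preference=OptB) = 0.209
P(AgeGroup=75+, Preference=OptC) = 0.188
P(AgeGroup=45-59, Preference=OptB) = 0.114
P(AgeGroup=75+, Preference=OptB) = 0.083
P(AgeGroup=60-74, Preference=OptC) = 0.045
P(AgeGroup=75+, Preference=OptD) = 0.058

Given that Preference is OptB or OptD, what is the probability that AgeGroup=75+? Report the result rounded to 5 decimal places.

P(Preference=OptB) = 0.114 + 0.209 + 0.083 = 0.406.
P(Preference=OptD) = 0.141 + 0.066 + 0.058 = 0.265.
P(Preference ∈ {OptB, OptD}) = 0.406 + 0.265 = 0.671; P(AgeGroup=75+, Preference ∈ {OptB, OptD}) = 0.083 + 0.058 = 0.141.
P(AgeGroup=75+ | Preference ∈ {OptB, OptD}) = 0.141/0.671 = 0.21013.

0.21013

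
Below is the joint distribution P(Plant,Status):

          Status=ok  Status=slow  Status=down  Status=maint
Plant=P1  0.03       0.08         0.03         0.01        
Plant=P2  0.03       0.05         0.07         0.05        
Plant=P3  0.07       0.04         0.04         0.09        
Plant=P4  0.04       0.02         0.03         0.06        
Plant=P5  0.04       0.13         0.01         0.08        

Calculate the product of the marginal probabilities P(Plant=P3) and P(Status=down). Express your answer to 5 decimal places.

0.04320

P(Plant=P3) = 0.07 + 0.04 + 0.04 + 0.09 = 0.24.
P(Status=down) = 0.03 + 0.07 + 0.04 + 0.03 + 0.01 = 0.18.
Product: 0.24 × 0.18 = 0.04320.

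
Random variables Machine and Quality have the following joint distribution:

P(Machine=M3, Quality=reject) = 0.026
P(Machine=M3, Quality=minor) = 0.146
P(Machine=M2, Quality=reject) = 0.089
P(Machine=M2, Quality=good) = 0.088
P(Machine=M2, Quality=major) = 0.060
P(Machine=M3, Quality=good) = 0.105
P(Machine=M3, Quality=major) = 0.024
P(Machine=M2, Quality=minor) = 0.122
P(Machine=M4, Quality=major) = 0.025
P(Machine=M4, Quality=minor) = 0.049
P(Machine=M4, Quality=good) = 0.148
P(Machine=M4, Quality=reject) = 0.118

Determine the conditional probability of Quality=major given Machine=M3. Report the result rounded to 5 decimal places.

P(Machine=M3) = 0.105 + 0.146 + 0.024 + 0.026 = 0.301.
P(Quality=major | Machine=M3) = 0.024/0.301 = 0.07973.

0.07973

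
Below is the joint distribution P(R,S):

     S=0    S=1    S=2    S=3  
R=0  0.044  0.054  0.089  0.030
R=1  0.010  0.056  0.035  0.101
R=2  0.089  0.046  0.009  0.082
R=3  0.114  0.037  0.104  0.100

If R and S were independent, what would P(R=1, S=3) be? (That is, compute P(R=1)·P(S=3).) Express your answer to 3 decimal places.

P(R=1) = 0.010 + 0.056 + 0.035 + 0.101 = 0.202.
P(S=3) = 0.030 + 0.101 + 0.082 + 0.100 = 0.313.
Product: 0.202 × 0.313 = 0.063.

0.063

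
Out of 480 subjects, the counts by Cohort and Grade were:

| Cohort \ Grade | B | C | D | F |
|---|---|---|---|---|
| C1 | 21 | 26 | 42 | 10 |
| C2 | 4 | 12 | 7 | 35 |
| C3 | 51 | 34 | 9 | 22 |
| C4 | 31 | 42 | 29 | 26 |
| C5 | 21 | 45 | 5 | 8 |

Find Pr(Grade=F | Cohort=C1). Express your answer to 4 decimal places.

0.1010

Total with Cohort=C1: 21 + 26 + 42 + 10 = 99.
P(Grade=F | Cohort=C1) = 10/99 = 0.1010.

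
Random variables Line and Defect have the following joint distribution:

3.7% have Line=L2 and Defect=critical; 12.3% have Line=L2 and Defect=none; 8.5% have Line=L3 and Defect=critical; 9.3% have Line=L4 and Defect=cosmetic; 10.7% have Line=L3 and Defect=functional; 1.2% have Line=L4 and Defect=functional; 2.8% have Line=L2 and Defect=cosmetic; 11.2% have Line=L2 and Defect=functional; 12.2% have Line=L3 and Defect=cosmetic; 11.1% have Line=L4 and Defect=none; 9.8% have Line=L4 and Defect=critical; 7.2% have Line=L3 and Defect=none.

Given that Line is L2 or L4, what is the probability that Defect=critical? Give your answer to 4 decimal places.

0.2199

P(Line=L2) = 0.123 + 0.028 + 0.112 + 0.037 = 0.300.
P(Line=L4) = 0.111 + 0.093 + 0.012 + 0.098 = 0.314.
P(Line ∈ {L2, L4}) = 0.300 + 0.314 = 0.614; P(Defect=critical, Line ∈ {L2, L4}) = 0.037 + 0.098 = 0.135.
P(Defect=critical | Line ∈ {L2, L4}) = 0.135/0.614 = 0.2199.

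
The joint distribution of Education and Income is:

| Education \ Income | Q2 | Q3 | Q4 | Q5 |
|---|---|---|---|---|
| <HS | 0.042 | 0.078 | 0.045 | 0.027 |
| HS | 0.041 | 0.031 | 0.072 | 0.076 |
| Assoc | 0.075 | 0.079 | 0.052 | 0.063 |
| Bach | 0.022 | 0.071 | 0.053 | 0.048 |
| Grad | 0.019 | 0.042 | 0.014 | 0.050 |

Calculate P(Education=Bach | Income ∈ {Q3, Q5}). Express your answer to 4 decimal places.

0.2106

P(Income=Q3) = 0.078 + 0.031 + 0.079 + 0.071 + 0.042 = 0.301.
P(Income=Q5) = 0.027 + 0.076 + 0.063 + 0.048 + 0.050 = 0.264.
P(Income ∈ {Q3, Q5}) = 0.301 + 0.264 = 0.565; P(Education=Bach, Income ∈ {Q3, Q5}) = 0.071 + 0.048 = 0.119.
P(Education=Bach | Income ∈ {Q3, Q5}) = 0.119/0.565 = 0.2106.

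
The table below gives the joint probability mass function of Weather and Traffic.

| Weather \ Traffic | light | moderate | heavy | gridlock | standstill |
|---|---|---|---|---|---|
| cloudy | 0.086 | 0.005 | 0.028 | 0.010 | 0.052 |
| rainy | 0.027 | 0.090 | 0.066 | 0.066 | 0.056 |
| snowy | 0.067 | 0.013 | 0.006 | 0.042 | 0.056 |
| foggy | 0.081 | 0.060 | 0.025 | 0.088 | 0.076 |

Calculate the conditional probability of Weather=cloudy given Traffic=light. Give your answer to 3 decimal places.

P(Traffic=light) = 0.086 + 0.027 + 0.067 + 0.081 = 0.261.
P(Weather=cloudy | Traffic=light) = 0.086/0.261 = 0.330.

0.330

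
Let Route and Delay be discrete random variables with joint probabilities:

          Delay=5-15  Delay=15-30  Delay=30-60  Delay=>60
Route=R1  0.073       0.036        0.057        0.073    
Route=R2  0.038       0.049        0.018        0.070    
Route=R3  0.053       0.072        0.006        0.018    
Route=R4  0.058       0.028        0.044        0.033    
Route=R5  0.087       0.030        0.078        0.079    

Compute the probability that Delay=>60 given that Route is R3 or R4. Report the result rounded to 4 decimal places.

0.1635

P(Route=R3) = 0.053 + 0.072 + 0.006 + 0.018 = 0.149.
P(Route=R4) = 0.058 + 0.028 + 0.044 + 0.033 = 0.163.
P(Route ∈ {R3, R4}) = 0.149 + 0.163 = 0.312; P(Delay=>60, Route ∈ {R3, R4}) = 0.018 + 0.033 = 0.051.
P(Delay=>60 | Route ∈ {R3, R4}) = 0.051/0.312 = 0.1635.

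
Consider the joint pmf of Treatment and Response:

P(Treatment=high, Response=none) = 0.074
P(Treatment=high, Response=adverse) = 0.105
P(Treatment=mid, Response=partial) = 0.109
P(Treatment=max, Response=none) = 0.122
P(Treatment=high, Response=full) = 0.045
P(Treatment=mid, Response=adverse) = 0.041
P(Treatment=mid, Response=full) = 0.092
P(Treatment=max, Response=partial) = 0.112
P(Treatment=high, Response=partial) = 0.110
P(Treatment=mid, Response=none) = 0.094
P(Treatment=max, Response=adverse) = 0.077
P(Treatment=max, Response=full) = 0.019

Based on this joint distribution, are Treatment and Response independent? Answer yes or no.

P(Treatment=mid) = 0.336 and P(Response=full) = 0.156, so their product is 0.05242, but P(Treatment=mid, Response=full) = 0.092. Since these differ, Treatment and Response are not independent.

no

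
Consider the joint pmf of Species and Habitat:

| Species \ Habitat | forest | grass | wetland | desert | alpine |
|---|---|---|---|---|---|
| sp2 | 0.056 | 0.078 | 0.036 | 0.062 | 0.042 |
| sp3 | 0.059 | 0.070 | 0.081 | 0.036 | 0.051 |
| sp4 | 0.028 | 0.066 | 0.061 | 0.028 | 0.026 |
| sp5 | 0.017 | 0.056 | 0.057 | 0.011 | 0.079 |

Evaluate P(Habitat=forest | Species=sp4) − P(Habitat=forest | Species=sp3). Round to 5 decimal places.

P(Species=sp4) = 0.028 + 0.066 + 0.061 + 0.028 + 0.026 = 0.209; P(Habitat=forest | Species=sp4) = 0.028/0.209 = 0.133971.
P(Species=sp3) = 0.059 + 0.070 + 0.081 + 0.036 + 0.051 = 0.297; P(Habitat=forest | Species=sp3) = 0.059/0.297 = 0.198653.
Difference = -0.06468.

-0.06468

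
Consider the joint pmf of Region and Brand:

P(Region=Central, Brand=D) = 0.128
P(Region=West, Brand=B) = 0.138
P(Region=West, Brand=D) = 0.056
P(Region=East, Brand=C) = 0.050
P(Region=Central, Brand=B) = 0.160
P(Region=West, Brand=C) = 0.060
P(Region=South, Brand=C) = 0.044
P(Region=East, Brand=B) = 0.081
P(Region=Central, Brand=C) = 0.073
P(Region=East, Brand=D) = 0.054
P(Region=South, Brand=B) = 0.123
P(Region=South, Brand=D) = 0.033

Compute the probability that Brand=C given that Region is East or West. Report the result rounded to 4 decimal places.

P(Region=East) = 0.081 + 0.050 + 0.054 = 0.185.
P(Region=West) = 0.138 + 0.060 + 0.056 = 0.254.
P(Region ∈ {East, West}) = 0.185 + 0.254 = 0.439; P(Brand=C, Region ∈ {East, West}) = 0.050 + 0.060 = 0.110.
P(Brand=C | Region ∈ {East, West}) = 0.110/0.439 = 0.2506.

0.2506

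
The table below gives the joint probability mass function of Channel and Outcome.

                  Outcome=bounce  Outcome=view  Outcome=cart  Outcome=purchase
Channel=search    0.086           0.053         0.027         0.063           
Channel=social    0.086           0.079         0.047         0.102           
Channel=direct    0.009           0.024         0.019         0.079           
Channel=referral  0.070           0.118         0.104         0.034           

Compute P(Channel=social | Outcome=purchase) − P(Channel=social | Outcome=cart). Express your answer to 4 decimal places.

P(Outcome=purchase) = 0.063 + 0.102 + 0.079 + 0.034 = 0.278; P(Channel=social | Outcome=purchase) = 0.102/0.278 = 0.36691.
P(Outcome=cart) = 0.027 + 0.047 + 0.019 + 0.104 = 0.197; P(Channel=social | Outcome=cart) = 0.047/0.197 = 0.23858.
Difference = 0.1283.

0.1283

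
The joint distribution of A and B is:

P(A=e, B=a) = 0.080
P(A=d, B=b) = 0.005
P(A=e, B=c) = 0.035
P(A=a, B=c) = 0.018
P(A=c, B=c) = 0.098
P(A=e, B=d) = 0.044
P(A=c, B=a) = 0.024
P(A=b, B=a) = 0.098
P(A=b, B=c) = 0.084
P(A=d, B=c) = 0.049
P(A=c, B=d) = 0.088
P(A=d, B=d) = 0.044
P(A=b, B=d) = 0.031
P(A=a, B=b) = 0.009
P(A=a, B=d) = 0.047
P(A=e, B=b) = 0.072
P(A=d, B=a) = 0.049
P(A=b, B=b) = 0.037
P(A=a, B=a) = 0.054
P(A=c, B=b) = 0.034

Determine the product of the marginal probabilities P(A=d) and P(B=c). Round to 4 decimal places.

0.0417

P(A=d) = 0.049 + 0.005 + 0.049 + 0.044 = 0.147.
P(B=c) = 0.018 + 0.084 + 0.098 + 0.049 + 0.035 = 0.284.
Product: 0.147 × 0.284 = 0.0417.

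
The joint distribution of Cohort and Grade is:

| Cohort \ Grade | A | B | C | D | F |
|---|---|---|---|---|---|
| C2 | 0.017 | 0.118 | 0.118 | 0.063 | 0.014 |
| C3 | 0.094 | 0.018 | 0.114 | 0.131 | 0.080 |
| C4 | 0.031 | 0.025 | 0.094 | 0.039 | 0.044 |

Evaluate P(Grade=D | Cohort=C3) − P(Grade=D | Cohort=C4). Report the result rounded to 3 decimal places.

0.132

P(Cohort=C3) = 0.094 + 0.018 + 0.114 + 0.131 + 0.080 = 0.437; P(Grade=D | Cohort=C3) = 0.131/0.437 = 0.2998.
P(Cohort=C4) = 0.031 + 0.025 + 0.094 + 0.039 + 0.044 = 0.233; P(Grade=D | Cohort=C4) = 0.039/0.233 = 0.1674.
Difference = 0.132.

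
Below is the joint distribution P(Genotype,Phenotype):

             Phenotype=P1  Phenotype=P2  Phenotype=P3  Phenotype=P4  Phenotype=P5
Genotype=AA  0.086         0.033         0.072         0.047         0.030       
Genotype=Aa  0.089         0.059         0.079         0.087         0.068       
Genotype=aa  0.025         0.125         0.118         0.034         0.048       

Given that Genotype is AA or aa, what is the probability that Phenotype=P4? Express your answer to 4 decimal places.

P(Genotype=AA) = 0.086 + 0.033 + 0.072 + 0.047 + 0.030 = 0.268.
P(Genotype=aa) = 0.025 + 0.125 + 0.118 + 0.034 + 0.048 = 0.350.
P(Genotype ∈ {AA, aa}) = 0.268 + 0.350 = 0.618; P(Phenotype=P4, Genotype ∈ {AA, aa}) = 0.047 + 0.034 = 0.081.
P(Phenotype=P4 | Genotype ∈ {AA, aa}) = 0.081/0.618 = 0.1311.

0.1311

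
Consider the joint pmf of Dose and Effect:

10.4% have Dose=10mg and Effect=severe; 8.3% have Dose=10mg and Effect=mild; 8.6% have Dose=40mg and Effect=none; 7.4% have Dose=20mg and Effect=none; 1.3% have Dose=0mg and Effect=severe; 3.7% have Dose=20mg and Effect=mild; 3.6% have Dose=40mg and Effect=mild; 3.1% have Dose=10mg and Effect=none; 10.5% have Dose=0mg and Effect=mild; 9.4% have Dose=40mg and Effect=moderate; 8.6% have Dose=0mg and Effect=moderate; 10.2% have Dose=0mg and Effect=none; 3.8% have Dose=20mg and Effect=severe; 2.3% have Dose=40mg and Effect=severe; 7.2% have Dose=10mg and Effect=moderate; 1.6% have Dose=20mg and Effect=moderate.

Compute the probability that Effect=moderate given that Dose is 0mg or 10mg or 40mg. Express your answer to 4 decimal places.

P(Dose=0mg) = 0.102 + 0.105 + 0.086 + 0.013 = 0.306.
P(Dose=10mg) = 0.031 + 0.083 + 0.072 + 0.104 = 0.290.
P(Dose=40mg) = 0.086 + 0.036 + 0.094 + 0.023 = 0.239.
P(Dose ∈ {0mg, 10mg, 40mg}) = 0.306 + 0.290 + 0.239 = 0.835; P(Effect=moderate, Dose ∈ {0mg, 10mg, 40mg}) = 0.086 + 0.072 + 0.094 = 0.252.
P(Effect=moderate | Dose ∈ {0mg, 10mg, 40mg}) = 0.252/0.835 = 0.3018.

0.3018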